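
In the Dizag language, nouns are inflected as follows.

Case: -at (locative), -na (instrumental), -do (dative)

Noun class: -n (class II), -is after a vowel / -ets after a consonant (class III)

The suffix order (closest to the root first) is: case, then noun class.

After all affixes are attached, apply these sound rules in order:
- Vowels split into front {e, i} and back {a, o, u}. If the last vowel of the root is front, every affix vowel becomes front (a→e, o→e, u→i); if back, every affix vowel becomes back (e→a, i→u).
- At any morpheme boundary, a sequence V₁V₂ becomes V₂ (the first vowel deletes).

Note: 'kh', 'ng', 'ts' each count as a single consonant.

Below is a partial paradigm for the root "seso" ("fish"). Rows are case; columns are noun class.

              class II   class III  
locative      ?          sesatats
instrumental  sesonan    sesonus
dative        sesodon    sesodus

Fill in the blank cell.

sesatn

Attach case locative -at → sesoat.
Attach noun class class II -n → sesoatn.
Vowel harmony: no change.
Apply vowel deletion: sesoatn → sesatn.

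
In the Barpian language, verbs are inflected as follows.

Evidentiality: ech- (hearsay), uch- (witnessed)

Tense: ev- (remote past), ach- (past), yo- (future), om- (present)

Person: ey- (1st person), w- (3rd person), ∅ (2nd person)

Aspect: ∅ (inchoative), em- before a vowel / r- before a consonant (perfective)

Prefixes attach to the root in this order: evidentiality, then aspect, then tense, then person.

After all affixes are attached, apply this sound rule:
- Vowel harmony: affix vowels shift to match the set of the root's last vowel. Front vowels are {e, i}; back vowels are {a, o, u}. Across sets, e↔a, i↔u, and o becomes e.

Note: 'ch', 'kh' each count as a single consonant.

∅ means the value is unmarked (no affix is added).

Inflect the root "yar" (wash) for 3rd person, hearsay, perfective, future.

wyoamachyar

Attach evidentiality hearsay ech- → echyar.
Attach aspect perfective em- (before vowel 'e') → emechyar.
Attach tense future yo- → yoemechyar.
Attach person 3rd person w- → wyoemechyar.
Apply vowel harmony: wyoemechyar → wyoamachyar.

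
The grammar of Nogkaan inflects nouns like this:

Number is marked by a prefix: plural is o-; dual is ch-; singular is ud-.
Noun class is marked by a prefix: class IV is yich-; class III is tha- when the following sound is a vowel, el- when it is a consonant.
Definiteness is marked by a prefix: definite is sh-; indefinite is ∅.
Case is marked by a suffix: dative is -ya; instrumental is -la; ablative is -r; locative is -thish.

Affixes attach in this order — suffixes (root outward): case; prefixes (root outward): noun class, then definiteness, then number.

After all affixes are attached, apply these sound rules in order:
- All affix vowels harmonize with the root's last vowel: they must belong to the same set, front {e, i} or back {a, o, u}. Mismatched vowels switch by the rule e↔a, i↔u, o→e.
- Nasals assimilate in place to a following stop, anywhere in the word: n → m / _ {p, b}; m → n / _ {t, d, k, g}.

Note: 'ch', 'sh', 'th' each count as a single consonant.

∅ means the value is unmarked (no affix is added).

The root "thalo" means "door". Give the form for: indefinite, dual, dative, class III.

chalthaloya

Attach noun class class III el- (before consonant 'th') → elthalo.
definiteness = indefinite: zero marking, form stays elthalo.
Attach case dative -ya → elthaloya.
Attach number dual ch- → chelthaloya.
Apply vowel harmony: chelthaloya → chalthaloya.
Nasal assimilation: no change.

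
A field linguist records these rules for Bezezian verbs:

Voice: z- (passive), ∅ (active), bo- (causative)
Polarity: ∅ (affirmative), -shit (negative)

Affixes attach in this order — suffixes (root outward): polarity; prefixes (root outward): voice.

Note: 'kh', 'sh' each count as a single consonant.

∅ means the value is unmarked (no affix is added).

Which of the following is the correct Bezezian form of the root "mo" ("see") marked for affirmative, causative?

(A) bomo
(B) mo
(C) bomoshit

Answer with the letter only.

Attach voice causative bo- → bomo.
polarity = affirmative: zero marking, form stays bomo.
So the correct form is bomo, option (A).
(B) mo is wrong: it uses active instead of causative for voice.
(C) bomoshit is wrong: it uses negative instead of affirmative for polarity.

A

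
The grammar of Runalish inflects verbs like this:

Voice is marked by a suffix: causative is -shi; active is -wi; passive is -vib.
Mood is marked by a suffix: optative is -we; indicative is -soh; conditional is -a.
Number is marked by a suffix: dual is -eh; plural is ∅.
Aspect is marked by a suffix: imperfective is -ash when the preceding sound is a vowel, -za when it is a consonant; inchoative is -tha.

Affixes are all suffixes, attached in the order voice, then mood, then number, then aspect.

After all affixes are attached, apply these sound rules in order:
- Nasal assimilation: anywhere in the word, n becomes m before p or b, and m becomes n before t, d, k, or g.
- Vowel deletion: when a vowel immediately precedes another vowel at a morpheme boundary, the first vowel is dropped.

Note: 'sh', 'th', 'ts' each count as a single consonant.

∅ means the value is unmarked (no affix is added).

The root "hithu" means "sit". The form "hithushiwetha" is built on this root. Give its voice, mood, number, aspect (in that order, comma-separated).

Segment: hithu-shi-we-tha.
voice: -shi → causative.
mood: -we → optative.
number: ∅ → plural.
aspect: -tha → inchoative.

causative, optative, plural, inchoative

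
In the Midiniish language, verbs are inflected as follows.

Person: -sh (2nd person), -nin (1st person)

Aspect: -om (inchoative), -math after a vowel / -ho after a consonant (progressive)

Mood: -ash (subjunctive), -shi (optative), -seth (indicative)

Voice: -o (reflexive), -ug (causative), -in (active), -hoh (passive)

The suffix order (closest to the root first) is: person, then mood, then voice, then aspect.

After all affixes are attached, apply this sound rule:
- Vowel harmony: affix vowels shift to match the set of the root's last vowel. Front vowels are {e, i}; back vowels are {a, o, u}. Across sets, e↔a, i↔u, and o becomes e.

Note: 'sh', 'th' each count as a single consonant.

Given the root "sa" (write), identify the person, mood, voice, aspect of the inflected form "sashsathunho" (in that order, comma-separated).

2nd person, indicative, active, progressive

Segment: sa-sh-seth-in-ho.
person: -sh → 2nd person.
mood: -seth → indicative.
voice: -in → active.
aspect: -math/ho → progressive.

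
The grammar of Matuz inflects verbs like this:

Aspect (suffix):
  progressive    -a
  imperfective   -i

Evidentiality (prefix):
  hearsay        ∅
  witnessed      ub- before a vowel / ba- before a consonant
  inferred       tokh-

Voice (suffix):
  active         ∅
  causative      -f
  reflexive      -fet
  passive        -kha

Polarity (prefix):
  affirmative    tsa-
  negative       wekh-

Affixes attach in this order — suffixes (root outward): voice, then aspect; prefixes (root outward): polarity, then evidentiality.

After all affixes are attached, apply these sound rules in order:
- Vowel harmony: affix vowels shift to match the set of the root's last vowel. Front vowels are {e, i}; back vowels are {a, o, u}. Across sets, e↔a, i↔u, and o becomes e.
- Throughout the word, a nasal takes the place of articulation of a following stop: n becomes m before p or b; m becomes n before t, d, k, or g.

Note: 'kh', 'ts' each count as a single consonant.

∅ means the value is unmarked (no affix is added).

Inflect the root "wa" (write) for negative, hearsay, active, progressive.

Attach polarity negative wekh- → wekhwa.
voice = active: zero marking, form stays wekhwa.
evidentiality = hearsay: zero marking, form stays wekhwa.
Attach aspect progressive -a → wekhwaa.
Apply vowel harmony: wekhwaa → wakhwaa.
Nasal assimilation: no change.

wakhwaa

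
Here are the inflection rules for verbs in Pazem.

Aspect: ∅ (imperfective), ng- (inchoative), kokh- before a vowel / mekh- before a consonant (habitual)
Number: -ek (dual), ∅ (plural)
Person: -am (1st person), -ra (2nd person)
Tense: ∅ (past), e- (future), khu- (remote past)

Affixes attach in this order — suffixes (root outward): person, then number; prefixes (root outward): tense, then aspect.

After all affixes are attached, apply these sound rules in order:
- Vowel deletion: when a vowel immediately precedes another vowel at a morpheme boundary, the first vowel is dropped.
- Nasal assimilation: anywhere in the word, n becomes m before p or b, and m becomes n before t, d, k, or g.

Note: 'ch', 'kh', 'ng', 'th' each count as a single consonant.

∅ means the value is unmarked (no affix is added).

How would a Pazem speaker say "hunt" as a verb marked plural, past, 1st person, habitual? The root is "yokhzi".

mekhyokhzam

Attach person 1st person -am → yokhziam.
tense = past: zero marking, form stays yokhziam.
Attach aspect habitual mekh- (before consonant 'y') → mekhyokhziam.
number = plural: zero marking, form stays mekhyokhziam.
Apply vowel deletion: mekhyokhziam → mekhyokhzam.
Nasal assimilation: no change.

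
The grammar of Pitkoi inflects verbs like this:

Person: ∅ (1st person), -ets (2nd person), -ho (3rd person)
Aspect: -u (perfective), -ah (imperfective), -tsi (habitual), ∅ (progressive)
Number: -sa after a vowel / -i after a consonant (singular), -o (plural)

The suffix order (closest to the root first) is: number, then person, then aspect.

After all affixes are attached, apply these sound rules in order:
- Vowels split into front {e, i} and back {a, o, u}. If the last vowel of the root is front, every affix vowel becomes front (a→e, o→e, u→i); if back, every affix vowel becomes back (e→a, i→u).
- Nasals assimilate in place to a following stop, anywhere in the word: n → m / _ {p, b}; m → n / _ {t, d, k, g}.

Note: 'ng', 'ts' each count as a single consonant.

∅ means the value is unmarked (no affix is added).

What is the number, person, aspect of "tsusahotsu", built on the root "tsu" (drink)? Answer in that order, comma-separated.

singular, 3rd person, habitual

Segment: tsu-sa-ho-tsi.
number: -sa/i → singular.
person: -ho → 3rd person.
aspect: -tsi → habitual.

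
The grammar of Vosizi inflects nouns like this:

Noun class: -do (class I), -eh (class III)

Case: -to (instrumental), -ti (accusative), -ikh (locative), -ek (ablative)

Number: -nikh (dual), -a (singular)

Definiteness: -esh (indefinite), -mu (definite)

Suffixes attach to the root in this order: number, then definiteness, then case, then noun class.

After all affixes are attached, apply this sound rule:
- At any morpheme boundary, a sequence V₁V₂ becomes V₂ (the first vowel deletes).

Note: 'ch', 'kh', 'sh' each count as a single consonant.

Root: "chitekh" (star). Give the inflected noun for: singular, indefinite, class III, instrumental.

chitekheshteh

Attach number singular -a → chitekha.
Attach definiteness indefinite -esh → chitekhaesh.
Attach case instrumental -to → chitekhaeshto.
Attach noun class class III -eh → chitekhaeshtoeh.
Apply vowel deletion: chitekhaeshtoeh → chitekheshteh.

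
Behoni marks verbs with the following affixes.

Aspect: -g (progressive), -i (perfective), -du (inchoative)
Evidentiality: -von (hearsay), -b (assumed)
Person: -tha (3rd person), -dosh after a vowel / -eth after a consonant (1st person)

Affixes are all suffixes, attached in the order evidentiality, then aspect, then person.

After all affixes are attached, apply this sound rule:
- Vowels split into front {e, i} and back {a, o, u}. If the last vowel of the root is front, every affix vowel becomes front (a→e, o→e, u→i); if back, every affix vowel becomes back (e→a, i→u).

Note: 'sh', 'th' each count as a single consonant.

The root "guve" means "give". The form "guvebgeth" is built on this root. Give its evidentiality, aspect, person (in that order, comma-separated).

assumed, progressive, 1st person

Segment: guve-b-g-eth.
evidentiality: -b → assumed.
aspect: -g → progressive.
person: -dosh/eth → 1st person.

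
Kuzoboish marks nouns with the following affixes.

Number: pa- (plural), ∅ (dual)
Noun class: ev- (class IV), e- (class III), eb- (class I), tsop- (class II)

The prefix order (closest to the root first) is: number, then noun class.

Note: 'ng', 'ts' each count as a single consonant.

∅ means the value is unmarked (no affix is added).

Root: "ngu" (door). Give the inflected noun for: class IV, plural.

Attach number plural pa- → pangu.
Attach noun class class IV ev- → evpangu.

evpangu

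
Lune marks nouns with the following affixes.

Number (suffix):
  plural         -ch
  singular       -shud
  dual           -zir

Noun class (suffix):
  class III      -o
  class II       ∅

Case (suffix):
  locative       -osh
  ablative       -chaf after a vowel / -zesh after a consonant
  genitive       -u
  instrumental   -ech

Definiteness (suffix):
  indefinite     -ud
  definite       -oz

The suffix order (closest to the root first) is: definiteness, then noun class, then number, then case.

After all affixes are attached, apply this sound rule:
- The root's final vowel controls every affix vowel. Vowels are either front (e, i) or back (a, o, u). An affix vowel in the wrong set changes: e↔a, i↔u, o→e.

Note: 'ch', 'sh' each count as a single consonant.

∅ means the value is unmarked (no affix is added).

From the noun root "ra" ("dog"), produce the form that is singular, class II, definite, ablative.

Attach definiteness definite -oz → raoz.
noun class = class II: zero marking, form stays raoz.
Attach number singular -shud → raozshud.
Attach case ablative -zesh (after consonant 'd') → raozshudzesh.
Apply vowel harmony: raozshudzesh → raozshudzash.

raozshudzash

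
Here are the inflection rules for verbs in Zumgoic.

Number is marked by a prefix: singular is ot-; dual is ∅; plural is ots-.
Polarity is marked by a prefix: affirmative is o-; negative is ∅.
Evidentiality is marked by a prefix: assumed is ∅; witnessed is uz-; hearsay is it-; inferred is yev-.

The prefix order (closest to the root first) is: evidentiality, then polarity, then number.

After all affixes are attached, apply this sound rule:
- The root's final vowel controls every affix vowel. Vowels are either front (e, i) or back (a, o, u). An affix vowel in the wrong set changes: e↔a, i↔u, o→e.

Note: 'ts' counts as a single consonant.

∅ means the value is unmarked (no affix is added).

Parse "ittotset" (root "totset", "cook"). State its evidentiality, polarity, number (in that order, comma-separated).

Segment: it-totset.
evidentiality: it- → hearsay.
polarity: ∅ → negative.
number: ∅ → dual.

hearsay, negative, dual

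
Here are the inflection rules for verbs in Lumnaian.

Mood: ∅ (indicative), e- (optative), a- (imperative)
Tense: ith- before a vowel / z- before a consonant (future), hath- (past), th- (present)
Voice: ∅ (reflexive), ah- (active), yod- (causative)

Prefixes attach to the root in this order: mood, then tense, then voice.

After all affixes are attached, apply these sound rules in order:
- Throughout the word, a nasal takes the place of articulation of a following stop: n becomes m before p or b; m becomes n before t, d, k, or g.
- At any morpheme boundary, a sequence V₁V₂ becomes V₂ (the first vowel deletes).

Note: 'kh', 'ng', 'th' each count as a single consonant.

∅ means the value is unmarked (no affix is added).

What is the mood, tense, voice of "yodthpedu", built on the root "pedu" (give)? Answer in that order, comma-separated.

indicative, present, causative

Segment: yod-th-pedu.
mood: ∅ → indicative.
tense: th- → present.
voice: yod- → causative.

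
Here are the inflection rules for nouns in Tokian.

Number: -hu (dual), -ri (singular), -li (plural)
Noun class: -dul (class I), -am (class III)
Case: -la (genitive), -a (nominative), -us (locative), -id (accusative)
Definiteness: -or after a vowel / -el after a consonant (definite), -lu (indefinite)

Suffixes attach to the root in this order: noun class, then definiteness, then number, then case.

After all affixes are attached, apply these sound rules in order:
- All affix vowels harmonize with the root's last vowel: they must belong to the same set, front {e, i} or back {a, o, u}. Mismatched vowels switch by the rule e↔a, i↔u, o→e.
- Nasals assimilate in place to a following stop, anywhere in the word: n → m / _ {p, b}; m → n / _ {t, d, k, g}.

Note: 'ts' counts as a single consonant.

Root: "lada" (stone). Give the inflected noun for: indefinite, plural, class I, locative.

Attach noun class class I -dul → ladadul.
Attach definiteness indefinite -lu → ladadullu.
Attach number plural -li → ladadulluli.
Attach case locative -us → ladadullulius.
Apply vowel harmony: ladadullulius → ladadulluluus.
Nasal assimilation: no change.

ladadulluluus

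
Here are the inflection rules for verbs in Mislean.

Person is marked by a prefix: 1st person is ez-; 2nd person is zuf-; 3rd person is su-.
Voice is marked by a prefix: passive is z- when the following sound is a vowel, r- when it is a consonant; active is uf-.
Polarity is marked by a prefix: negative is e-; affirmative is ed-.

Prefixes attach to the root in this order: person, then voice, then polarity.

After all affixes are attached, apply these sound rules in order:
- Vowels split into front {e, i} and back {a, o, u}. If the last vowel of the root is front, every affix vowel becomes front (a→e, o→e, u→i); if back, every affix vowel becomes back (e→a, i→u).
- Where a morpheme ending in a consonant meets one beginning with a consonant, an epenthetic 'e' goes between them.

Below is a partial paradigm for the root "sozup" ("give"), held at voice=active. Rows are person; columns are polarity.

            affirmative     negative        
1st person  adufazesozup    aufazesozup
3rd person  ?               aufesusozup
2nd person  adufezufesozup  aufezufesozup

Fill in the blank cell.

Attach person 3rd person su- → susozup.
Attach voice active uf- → ufsusozup.
Attach polarity affirmative ed- → edufsusozup.
Apply vowel harmony: edufsusozup → adufsusozup.
Apply epenthesis: adufsusozup → adufesusozup.

adufesusozup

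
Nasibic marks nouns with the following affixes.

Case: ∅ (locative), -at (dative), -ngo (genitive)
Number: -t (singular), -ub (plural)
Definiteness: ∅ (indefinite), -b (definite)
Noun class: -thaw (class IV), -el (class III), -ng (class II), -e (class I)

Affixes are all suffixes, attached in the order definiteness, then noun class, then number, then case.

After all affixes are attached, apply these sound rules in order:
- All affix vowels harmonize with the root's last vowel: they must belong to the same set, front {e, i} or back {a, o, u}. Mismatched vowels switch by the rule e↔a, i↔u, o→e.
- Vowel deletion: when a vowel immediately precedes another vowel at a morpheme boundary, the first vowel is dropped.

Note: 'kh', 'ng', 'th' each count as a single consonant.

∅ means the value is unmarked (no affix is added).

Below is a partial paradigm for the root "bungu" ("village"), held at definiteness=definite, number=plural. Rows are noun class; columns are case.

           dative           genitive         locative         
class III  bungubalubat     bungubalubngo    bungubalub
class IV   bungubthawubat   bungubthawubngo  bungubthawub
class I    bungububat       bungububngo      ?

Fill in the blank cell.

bungubub

Attach definiteness definite -b → bungub.
Attach noun class class I -e → bungube.
Attach number plural -ub → bungubeub.
case = locative: zero marking, form stays bungubeub.
Apply vowel harmony: bungubeub → bungubaub.
Apply vowel deletion: bungubaub → bungubub.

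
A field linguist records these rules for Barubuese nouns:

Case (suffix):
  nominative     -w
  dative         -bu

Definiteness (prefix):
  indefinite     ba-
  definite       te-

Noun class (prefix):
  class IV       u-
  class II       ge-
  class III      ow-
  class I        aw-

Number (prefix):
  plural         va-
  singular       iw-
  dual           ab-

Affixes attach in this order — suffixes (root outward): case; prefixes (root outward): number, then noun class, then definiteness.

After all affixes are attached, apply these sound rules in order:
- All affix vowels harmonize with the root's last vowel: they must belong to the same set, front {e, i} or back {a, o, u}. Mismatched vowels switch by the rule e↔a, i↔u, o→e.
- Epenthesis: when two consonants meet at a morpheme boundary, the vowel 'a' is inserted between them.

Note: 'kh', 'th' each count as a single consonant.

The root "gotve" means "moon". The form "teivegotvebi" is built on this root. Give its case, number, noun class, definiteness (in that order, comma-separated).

dative, plural, class IV, definite

Segment: te-u-va-gotve-bu.
case: -bu → dative.
number: va- → plural.
noun class: u- → class IV.
definiteness: te- → definite.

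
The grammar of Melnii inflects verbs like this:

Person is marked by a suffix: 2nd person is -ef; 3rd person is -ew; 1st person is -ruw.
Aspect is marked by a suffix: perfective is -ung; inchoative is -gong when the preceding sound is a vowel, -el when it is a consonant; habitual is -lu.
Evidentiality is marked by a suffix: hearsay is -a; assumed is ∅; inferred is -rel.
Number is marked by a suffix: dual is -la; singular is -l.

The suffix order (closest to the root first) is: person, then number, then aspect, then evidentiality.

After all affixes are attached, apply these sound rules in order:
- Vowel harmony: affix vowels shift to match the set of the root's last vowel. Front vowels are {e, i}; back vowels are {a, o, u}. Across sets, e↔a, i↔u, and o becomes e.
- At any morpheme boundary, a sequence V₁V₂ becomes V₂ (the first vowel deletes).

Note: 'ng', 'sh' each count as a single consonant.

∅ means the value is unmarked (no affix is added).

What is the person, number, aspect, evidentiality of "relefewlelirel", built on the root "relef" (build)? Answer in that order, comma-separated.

3rd person, dual, habitual, inferred

Segment: relef-ew-la-lu-rel.
person: -ew → 3rd person.
number: -la → dual.
aspect: -lu → habitual.
evidentiality: -rel → inferred.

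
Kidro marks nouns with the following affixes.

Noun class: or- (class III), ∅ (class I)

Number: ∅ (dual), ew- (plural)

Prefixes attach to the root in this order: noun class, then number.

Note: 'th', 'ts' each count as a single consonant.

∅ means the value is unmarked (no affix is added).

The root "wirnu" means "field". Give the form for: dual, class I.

wirnu

noun class = class I: zero marking, form stays wirnu.
number = dual: zero marking, form stays wirnu.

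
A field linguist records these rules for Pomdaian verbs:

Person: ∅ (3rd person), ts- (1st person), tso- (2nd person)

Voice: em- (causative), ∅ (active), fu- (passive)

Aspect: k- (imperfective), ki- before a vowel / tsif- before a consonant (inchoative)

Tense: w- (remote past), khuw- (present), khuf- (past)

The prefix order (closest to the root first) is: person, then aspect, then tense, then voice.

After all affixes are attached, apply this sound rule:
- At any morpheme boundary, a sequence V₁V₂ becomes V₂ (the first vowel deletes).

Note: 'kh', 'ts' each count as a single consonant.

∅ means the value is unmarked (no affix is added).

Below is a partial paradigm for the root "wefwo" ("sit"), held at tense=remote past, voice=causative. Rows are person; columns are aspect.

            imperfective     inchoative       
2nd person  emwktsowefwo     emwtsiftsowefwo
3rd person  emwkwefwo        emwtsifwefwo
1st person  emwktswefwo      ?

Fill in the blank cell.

emwtsiftswefwo

Attach person 1st person ts- → tswefwo.
Attach aspect inchoative tsif- (before consonant 'ts') → tsiftswefwo.
Attach tense remote past w- → wtsiftswefwo.
Attach voice causative em- → emwtsiftswefwo.
Vowel deletion: no change.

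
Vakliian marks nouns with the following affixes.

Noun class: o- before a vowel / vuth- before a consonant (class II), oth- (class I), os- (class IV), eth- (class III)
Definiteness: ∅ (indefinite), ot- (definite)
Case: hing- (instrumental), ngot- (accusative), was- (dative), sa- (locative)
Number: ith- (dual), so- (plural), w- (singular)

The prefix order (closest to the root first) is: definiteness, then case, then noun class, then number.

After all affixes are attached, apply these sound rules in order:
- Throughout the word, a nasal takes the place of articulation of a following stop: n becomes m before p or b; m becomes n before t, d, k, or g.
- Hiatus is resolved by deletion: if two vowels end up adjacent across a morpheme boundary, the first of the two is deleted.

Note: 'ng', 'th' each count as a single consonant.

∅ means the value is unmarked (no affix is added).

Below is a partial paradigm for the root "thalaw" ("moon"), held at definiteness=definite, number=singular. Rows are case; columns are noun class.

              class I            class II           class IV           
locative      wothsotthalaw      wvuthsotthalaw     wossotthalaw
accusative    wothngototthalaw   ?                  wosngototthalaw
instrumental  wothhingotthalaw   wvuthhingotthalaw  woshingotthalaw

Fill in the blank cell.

wvuthngototthalaw

Attach definiteness definite ot- → otthalaw.
Attach case accusative ngot- → ngototthalaw.
Attach noun class class II vuth- (before consonant 'ng') → vuthngototthalaw.
Attach number singular w- → wvuthngototthalaw.
Nasal assimilation: no change.
Vowel deletion: no change.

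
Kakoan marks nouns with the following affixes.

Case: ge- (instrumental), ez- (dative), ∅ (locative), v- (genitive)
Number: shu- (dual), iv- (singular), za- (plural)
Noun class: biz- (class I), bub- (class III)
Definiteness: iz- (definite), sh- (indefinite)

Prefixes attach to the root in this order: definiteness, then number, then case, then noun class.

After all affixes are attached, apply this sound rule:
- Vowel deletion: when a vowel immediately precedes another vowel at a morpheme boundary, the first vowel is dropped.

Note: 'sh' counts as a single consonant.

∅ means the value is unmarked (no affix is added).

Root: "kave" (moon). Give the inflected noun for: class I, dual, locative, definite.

bizshizkave

Attach definiteness definite iz- → izkave.
Attach number dual shu- → shuizkave.
case = locative: zero marking, form stays shuizkave.
Attach noun class class I biz- → bizshuizkave.
Apply vowel deletion: bizshuizkave → bizshizkave.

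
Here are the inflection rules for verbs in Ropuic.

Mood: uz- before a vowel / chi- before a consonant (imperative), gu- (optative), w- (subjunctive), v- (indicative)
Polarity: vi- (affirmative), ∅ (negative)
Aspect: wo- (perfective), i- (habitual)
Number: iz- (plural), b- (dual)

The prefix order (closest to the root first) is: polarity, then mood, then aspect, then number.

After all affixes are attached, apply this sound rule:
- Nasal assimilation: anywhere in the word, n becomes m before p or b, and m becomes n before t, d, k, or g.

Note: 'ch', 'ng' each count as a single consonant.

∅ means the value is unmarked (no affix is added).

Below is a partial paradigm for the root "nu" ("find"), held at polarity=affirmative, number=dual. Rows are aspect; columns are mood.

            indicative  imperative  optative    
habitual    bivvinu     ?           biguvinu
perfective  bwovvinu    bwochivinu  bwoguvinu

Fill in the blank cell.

bichivinu

Attach polarity affirmative vi- → vinu.
Attach mood imperative chi- (before consonant 'v') → chivinu.
Attach aspect habitual i- → ichivinu.
Attach number dual b- → bichivinu.
Nasal assimilation: no change.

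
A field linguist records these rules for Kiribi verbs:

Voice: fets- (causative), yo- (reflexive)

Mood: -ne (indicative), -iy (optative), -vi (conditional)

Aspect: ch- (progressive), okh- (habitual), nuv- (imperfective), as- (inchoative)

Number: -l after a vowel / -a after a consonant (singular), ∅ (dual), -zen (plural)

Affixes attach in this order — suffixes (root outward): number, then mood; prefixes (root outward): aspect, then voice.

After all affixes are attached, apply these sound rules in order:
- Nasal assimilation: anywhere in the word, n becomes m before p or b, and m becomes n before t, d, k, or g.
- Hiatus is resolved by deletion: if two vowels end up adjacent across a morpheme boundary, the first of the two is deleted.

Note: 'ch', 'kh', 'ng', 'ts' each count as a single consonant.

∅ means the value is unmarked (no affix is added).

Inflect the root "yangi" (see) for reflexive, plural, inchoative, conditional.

Attach aspect inchoative as- → asyangi.
Attach number plural -zen → asyangizen.
Attach mood conditional -vi → asyangizenvi.
Attach voice reflexive yo- → yoasyangizenvi.
Nasal assimilation: no change.
Apply vowel deletion: yoasyangizenvi → yasyangizenvi.

yasyangizenvi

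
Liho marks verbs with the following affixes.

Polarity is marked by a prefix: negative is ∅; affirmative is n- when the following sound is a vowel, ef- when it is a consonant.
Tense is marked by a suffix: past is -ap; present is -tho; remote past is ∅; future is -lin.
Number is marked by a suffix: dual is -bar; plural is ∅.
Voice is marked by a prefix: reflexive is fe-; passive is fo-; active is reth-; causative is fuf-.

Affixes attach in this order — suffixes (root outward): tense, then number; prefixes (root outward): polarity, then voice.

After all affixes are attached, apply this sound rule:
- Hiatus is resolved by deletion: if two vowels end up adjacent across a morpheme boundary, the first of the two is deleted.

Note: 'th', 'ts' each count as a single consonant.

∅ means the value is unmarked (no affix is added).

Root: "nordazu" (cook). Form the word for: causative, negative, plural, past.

fufnordazap

polarity = negative: zero marking, form stays nordazu.
Attach tense past -ap → nordazuap.
Attach voice causative fuf- → fufnordazuap.
number = plural: zero marking, form stays fufnordazuap.
Apply vowel deletion: fufnordazuap → fufnordazap.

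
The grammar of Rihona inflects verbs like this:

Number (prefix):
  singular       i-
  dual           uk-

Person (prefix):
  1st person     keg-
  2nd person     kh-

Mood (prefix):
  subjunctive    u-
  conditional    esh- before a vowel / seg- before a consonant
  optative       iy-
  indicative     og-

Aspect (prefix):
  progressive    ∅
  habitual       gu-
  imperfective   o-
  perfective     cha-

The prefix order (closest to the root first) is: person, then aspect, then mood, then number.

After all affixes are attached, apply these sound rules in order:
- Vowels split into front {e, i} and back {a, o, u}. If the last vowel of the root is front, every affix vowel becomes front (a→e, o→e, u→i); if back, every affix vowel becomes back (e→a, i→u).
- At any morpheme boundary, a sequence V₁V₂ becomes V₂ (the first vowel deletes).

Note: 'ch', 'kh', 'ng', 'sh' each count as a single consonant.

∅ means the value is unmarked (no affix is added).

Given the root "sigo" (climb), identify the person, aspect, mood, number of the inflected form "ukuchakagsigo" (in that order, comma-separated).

1st person, perfective, subjunctive, dual

Segment: uk-u-cha-keg-sigo.
person: keg- → 1st person.
aspect: cha- → perfective.
mood: u- → subjunctive.
number: uk- → dual.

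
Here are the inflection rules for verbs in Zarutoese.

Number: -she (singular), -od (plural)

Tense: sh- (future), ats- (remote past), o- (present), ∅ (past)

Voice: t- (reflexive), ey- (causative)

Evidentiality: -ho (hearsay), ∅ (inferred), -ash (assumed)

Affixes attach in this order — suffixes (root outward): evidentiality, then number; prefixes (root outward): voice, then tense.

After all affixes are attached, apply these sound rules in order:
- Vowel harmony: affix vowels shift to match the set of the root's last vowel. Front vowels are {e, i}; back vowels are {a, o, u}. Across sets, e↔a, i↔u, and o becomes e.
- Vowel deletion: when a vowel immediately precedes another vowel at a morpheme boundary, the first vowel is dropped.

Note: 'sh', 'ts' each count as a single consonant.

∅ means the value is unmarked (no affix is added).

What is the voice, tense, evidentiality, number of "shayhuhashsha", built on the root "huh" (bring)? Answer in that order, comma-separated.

causative, future, assumed, singular

Segment: sh-ey-huh-ash-she.
voice: ey- → causative.
tense: sh- → future.
evidentiality: -ash → assumed.
number: -she → singular.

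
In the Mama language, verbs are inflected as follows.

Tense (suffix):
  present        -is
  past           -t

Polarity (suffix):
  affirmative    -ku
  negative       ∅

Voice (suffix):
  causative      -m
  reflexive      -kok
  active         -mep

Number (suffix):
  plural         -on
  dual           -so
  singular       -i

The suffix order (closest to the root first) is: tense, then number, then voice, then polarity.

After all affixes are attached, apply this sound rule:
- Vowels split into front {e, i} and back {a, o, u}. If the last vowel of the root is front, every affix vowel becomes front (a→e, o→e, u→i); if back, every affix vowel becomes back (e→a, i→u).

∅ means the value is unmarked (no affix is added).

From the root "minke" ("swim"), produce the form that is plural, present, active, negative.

Attach tense present -is → minkeis.
Attach number plural -on → minkeison.
Attach voice active -mep → minkeisonmep.
polarity = negative: zero marking, form stays minkeisonmep.
Apply vowel harmony: minkeisonmep → minkeisenmep.

minkeisenmep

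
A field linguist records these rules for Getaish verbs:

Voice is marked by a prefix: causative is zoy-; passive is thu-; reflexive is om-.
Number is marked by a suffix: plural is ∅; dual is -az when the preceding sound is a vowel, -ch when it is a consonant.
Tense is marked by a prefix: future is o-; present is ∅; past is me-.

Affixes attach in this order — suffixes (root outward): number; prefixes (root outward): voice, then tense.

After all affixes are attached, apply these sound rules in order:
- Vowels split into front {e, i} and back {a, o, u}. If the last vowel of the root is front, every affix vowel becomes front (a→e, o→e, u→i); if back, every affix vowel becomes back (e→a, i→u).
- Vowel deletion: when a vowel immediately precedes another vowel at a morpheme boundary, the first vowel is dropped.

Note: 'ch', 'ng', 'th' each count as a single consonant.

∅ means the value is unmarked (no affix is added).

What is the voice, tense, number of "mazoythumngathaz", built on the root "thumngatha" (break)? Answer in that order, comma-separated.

Segment: me-zoy-thumngatha-az.
voice: zoy- → causative.
tense: me- → past.
number: -az/ch → dual.

causative, past, dual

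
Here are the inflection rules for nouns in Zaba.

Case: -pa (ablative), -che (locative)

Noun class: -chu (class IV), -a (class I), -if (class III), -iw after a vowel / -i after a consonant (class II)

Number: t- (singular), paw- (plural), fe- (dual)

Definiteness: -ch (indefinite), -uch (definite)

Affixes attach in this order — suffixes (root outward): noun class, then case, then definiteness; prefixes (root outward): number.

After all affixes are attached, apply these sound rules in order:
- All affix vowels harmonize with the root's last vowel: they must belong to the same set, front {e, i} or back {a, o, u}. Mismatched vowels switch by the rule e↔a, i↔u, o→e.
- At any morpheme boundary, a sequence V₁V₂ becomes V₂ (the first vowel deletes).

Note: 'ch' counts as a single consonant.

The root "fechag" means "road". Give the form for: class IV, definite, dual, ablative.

Attach noun class class IV -chu → fechagchu.
Attach case ablative -pa → fechagchupa.
Attach definiteness definite -uch → fechagchupauch.
Attach number dual fe- → fefechagchupauch.
Apply vowel harmony: fefechagchupauch → fafechagchupauch.
Apply vowel deletion: fafechagchupauch → fafechagchupuch.

fafechagchupuch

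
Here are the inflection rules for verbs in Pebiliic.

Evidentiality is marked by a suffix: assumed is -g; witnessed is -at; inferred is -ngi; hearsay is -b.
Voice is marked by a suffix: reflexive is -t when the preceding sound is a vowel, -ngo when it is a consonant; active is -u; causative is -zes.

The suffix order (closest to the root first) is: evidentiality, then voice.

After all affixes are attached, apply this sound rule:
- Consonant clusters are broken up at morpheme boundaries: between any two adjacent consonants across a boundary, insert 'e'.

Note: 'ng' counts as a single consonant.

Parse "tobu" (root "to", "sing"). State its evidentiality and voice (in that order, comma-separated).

hearsay, active

Segment: to-b-u.
evidentiality: -b → hearsay.
voice: -u → active.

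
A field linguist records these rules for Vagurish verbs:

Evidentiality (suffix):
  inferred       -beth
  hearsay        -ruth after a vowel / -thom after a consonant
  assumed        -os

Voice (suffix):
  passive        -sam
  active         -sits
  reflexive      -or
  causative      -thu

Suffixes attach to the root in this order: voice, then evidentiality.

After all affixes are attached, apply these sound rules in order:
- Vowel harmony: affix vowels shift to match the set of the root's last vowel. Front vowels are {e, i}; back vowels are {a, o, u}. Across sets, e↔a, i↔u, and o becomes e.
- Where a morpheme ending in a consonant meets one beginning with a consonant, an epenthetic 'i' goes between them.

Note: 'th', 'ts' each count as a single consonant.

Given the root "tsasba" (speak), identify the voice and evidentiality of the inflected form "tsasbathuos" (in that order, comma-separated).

causative, assumed

Segment: tsasba-thu-os.
voice: -thu → causative.
evidentiality: -os → assumed.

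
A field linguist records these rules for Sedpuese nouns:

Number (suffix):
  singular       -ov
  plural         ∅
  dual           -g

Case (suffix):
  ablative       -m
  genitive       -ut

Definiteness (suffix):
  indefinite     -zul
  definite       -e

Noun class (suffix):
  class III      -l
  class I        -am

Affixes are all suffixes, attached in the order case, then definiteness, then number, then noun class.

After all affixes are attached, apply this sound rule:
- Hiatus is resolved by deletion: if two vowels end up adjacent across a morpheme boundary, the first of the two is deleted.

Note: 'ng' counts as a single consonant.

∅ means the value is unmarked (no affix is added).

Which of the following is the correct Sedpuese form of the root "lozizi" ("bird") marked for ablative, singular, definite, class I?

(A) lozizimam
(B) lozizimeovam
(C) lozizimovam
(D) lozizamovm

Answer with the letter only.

C

Attach case ablative -m → lozizim.
Attach definiteness definite -e → lozizime.
Attach number singular -ov → lozizimeov.
Attach noun class class I -am → lozizimeovam.
Apply vowel deletion: lozizimeovam → lozizimovam.
So the correct form is lozizimovam, option (C).
(A) lozizimam is wrong: it uses plural instead of singular for number.
(D) lozizamovm is wrong: it has the affixes in the wrong order.
(B) lozizimeovam is wrong: it fails to apply the sound rule(s).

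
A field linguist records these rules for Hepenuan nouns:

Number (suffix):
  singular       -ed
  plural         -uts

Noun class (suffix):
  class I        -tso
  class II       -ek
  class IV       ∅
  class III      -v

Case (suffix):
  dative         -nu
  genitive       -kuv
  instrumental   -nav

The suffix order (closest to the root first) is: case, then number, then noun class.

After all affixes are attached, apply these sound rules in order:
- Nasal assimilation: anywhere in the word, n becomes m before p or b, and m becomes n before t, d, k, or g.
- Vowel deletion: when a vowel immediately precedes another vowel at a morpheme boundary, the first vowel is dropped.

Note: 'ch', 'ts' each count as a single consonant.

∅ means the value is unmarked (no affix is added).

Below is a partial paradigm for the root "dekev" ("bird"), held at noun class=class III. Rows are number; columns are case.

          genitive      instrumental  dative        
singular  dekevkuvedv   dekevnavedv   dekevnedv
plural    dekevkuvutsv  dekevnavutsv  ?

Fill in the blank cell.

Attach case dative -nu → dekevnu.
Attach number plural -uts → dekevnuuts.
Attach noun class class III -v → dekevnuutsv.
Nasal assimilation: no change.
Apply vowel deletion: dekevnuutsv → dekevnutsv.

dekevnutsv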